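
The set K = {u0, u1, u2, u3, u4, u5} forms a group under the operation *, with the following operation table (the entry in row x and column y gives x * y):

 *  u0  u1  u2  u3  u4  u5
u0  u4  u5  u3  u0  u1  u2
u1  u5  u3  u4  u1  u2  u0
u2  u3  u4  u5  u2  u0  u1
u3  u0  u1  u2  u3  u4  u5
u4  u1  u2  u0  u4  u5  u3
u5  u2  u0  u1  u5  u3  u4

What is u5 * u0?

u2

Read row u5, column u0: u5 * u0 = u2.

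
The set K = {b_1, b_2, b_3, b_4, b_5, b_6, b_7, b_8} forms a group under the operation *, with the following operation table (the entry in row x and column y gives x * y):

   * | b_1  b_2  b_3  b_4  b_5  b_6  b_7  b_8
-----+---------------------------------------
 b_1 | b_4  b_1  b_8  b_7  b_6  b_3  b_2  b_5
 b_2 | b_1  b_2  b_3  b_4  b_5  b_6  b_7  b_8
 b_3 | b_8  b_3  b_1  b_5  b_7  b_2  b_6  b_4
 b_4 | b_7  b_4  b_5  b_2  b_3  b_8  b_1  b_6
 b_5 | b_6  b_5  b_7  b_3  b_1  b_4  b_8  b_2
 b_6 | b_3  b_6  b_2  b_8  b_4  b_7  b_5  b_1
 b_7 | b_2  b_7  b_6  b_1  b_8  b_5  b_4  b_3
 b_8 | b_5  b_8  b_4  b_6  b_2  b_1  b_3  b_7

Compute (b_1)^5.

b_1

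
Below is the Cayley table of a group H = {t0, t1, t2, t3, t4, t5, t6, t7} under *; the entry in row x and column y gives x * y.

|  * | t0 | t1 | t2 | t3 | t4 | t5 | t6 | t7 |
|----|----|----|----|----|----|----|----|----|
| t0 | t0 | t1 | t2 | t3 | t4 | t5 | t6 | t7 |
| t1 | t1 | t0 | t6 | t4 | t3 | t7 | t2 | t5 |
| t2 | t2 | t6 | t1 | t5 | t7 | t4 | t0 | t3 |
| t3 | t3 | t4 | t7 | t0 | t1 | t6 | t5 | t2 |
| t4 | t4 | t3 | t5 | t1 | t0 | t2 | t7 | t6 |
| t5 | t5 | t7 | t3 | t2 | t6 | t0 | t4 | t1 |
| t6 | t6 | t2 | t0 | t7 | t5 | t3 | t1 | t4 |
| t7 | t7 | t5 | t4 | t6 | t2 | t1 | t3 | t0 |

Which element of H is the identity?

t0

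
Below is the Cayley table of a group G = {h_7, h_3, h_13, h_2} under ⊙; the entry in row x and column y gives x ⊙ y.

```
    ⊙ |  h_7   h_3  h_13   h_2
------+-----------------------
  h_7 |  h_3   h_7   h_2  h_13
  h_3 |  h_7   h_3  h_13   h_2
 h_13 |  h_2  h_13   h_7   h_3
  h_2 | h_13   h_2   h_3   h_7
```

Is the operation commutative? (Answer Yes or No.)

Check whether the table is symmetric across its main diagonal.
Every entry (row x, col y) equals the entry (row y, col x), so G is abelian.

Yes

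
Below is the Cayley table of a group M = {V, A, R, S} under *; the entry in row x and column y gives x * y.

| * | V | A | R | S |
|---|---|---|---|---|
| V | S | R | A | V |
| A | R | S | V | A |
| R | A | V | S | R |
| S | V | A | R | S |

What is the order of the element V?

2

The identity element is S (its row matches the header).
V^1 = V
V^2 = V * V = S
The first power of V equal to the identity is V^2, so ord(V) = 2.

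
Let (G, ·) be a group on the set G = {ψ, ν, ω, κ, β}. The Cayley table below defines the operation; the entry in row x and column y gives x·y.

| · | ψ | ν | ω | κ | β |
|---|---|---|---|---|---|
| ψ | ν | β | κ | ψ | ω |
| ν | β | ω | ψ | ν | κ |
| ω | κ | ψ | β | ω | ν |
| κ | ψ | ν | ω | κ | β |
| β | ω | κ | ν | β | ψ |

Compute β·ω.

Read row β, column ω: β·ω = ν.

ν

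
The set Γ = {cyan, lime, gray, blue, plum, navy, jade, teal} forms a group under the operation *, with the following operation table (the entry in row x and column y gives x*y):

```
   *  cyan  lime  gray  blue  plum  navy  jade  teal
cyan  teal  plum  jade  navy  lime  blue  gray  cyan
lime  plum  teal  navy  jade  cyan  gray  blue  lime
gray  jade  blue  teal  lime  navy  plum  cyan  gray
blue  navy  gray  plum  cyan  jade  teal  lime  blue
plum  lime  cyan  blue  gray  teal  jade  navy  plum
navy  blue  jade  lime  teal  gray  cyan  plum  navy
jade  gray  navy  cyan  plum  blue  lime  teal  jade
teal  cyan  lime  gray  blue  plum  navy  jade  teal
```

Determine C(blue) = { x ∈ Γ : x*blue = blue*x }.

Compare row blue with column blue entry by entry.
navy*blue = teal = blue*navy, so navy commutes with blue.
plum*blue = gray but blue*plum = jade, so plum does not.
Collecting the elements that commute with blue: C(blue) = {blue, cyan, navy, teal}.
(Structurally, Γ here is isomorphic to the dihedral group D_4.)

{blue, cyan, navy, teal}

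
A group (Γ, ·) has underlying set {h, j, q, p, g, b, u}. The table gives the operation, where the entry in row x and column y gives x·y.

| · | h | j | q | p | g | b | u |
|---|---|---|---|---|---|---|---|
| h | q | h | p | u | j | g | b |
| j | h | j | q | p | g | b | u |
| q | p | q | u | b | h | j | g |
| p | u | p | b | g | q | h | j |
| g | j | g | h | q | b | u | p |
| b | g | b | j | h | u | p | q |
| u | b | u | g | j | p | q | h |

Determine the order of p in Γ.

The identity element is j (its row matches the header).
p^1 = p
p^2 = p·p = g
p^3 = g·p = q
p^4 = q·p = b
p^5 = b·p = h
p^6 = h·p = u
p^7 = u·p = j
The first power of p equal to the identity is p^7, so ord(p) = 7.

7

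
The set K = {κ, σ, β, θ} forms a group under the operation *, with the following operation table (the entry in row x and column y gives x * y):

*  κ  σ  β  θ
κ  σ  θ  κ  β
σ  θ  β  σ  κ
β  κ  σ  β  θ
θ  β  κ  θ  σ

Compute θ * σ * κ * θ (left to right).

κ

θ * σ = κ
κ * κ = σ
σ * θ = κ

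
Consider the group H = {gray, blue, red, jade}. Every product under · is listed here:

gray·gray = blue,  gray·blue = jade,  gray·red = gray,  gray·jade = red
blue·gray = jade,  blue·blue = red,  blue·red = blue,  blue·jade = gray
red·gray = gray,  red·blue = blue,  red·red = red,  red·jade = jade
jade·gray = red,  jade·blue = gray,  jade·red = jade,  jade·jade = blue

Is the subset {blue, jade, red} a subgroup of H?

No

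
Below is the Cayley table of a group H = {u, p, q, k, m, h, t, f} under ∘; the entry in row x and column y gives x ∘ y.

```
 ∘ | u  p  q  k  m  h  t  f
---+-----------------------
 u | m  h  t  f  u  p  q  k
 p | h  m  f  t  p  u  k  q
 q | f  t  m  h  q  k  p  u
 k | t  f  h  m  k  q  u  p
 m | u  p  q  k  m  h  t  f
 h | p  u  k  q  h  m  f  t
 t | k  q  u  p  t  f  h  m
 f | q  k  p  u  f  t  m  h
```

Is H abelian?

t ∘ k = p but k ∘ t = u.
Since t and k do not commute, H is not abelian.

No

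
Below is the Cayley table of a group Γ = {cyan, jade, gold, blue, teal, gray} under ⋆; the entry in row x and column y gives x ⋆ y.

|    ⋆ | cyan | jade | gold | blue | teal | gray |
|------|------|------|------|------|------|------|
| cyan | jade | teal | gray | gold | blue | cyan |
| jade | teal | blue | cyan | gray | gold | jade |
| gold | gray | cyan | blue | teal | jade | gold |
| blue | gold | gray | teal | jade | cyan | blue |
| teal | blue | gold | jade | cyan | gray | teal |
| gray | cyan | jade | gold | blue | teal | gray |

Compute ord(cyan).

6

The identity element is gray (its row matches the header).
cyan^1 = cyan
cyan^2 = cyan ⋆ cyan = jade
cyan^3 = jade ⋆ cyan = teal
cyan^4 = teal ⋆ cyan = blue
cyan^5 = blue ⋆ cyan = gold
cyan^6 = gold ⋆ cyan = gray
The first power of cyan equal to the identity is cyan^6, so ord(cyan) = 6.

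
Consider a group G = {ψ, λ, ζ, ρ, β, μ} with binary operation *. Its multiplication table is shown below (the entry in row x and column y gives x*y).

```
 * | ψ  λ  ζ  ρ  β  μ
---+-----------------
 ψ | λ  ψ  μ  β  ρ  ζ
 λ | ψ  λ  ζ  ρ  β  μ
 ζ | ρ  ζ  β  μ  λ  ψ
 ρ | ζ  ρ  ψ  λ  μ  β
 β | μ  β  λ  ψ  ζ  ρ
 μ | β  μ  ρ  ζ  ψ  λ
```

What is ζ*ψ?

Read row ζ, column ψ: ζ*ψ = ρ.

ρ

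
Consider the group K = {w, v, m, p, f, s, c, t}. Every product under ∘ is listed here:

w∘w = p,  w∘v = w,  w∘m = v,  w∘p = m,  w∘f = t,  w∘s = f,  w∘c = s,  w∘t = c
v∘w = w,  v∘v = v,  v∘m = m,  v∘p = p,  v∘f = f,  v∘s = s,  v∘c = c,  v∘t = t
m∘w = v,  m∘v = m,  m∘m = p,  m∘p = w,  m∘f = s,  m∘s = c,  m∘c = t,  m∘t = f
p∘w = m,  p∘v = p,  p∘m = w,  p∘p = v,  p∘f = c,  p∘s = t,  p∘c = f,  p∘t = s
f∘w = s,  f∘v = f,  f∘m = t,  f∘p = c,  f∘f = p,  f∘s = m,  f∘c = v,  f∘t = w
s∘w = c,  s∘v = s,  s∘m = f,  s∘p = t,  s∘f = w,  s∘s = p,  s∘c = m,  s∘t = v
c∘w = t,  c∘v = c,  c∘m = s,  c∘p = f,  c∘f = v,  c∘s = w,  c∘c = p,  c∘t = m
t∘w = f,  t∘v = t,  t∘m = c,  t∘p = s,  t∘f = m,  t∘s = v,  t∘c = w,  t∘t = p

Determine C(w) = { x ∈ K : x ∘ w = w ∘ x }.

Compare row w with column w entry by entry.
m ∘ w = v = w ∘ m, so m commutes with w.
c ∘ w = t but w ∘ c = s, so c does not.
Collecting the elements that commute with w: C(w) = {m, p, v, w}.

{m, p, v, w}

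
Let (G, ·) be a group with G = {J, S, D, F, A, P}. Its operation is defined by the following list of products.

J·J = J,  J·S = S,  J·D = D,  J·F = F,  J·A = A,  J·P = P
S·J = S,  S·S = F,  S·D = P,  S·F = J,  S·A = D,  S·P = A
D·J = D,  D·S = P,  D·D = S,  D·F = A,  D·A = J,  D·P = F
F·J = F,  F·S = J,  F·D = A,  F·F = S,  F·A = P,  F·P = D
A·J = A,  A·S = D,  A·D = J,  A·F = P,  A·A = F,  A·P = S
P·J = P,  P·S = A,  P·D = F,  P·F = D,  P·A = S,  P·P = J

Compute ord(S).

3

The identity element is J (its row matches the header).
S^1 = S
S^2 = S·S = F
S^3 = F·S = J
The first power of S equal to the identity is S^3, so ord(S) = 3.
(Structurally, G here is isomorphic to the cyclic group Z_6.)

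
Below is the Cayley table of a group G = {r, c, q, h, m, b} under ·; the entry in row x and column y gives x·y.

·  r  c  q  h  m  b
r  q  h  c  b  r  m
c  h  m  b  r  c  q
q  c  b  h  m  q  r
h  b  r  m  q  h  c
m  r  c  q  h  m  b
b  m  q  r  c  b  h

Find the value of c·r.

Read row c, column r: c·r = h.

h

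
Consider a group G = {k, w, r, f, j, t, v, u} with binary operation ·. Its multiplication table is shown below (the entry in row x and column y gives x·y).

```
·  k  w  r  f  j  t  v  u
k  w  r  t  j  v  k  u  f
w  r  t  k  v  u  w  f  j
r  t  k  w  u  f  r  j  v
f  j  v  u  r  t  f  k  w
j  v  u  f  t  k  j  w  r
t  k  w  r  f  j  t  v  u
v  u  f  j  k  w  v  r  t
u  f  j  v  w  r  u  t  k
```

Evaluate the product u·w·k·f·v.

u·w = j
j·k = v
v·f = k
k·v = u
(Structurally, G here is isomorphic to the cyclic group Z_8.)

u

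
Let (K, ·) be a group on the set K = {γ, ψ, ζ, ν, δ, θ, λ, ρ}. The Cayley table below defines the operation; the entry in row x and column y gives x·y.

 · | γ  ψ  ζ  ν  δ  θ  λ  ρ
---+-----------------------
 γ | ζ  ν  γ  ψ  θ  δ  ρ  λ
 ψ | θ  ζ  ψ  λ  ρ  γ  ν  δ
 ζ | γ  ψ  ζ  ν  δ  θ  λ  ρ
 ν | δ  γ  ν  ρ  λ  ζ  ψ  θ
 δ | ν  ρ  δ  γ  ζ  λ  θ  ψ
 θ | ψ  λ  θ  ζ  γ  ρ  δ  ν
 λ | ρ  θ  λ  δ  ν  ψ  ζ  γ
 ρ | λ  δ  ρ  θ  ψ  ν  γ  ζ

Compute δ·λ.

Read row δ, column λ: δ·λ = θ.

θ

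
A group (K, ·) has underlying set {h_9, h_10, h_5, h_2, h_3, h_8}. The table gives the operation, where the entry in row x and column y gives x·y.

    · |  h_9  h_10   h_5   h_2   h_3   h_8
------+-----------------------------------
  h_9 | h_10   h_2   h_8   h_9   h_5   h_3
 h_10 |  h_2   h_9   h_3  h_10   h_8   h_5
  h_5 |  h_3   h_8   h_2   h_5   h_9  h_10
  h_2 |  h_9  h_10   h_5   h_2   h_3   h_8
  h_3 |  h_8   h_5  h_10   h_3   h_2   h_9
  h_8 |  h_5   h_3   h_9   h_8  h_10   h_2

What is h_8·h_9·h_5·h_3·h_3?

h_8·h_9 = h_5
h_5·h_5 = h_2
h_2·h_3 = h_3
h_3·h_3 = h_2

h_2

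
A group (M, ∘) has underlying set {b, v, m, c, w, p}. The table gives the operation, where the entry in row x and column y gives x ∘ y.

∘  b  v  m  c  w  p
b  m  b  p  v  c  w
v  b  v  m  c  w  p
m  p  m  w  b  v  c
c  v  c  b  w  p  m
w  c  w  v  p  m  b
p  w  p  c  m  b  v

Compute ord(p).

The identity element is v (its row matches the header).
p^1 = p
p^2 = p ∘ p = v
The first power of p equal to the identity is p^2, so ord(p) = 2.

2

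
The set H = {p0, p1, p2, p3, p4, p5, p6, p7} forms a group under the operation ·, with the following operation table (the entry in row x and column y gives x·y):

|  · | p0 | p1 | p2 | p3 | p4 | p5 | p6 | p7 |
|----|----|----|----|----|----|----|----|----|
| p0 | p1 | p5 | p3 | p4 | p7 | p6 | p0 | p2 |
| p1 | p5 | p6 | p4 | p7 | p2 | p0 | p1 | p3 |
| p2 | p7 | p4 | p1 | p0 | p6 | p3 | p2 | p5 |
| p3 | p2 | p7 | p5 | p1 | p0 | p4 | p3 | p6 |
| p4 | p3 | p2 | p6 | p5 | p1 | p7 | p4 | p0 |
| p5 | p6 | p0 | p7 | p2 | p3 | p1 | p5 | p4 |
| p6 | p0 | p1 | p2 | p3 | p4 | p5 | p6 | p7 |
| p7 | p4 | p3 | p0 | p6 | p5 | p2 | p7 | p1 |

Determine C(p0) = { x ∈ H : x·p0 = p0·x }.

Compare row p0 with column p0 entry by entry.
p1·p0 = p5 = p0·p1, so p1 commutes with p0.
p3·p0 = p2 but p0·p3 = p4, so p3 does not.
Collecting the elements that commute with p0: C(p0) = {p0, p1, p5, p6}.
(Structurally, H here is isomorphic to the quaternion group Q_8.)

{p0, p1, p5, p6}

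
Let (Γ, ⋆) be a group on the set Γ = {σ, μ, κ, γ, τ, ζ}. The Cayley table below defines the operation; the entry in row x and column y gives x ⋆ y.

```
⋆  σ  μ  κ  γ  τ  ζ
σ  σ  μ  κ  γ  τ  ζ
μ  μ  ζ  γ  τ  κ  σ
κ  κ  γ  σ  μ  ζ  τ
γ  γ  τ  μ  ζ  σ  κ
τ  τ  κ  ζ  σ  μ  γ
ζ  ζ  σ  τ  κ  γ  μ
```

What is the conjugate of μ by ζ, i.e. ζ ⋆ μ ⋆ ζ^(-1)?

μ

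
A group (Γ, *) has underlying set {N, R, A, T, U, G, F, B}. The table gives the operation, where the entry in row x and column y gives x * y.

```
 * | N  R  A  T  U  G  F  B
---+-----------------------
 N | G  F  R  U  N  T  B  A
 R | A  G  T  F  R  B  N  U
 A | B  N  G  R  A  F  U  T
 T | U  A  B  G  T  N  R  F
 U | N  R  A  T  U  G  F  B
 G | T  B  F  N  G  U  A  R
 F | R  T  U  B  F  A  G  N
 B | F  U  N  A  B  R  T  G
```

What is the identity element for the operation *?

The identity e satisfies e * x = x for all x, so its row in the table reproduces the column headers.
Row U reads: N, R, A, T, U, G, F, B — exactly the header order. So U is the identity.

U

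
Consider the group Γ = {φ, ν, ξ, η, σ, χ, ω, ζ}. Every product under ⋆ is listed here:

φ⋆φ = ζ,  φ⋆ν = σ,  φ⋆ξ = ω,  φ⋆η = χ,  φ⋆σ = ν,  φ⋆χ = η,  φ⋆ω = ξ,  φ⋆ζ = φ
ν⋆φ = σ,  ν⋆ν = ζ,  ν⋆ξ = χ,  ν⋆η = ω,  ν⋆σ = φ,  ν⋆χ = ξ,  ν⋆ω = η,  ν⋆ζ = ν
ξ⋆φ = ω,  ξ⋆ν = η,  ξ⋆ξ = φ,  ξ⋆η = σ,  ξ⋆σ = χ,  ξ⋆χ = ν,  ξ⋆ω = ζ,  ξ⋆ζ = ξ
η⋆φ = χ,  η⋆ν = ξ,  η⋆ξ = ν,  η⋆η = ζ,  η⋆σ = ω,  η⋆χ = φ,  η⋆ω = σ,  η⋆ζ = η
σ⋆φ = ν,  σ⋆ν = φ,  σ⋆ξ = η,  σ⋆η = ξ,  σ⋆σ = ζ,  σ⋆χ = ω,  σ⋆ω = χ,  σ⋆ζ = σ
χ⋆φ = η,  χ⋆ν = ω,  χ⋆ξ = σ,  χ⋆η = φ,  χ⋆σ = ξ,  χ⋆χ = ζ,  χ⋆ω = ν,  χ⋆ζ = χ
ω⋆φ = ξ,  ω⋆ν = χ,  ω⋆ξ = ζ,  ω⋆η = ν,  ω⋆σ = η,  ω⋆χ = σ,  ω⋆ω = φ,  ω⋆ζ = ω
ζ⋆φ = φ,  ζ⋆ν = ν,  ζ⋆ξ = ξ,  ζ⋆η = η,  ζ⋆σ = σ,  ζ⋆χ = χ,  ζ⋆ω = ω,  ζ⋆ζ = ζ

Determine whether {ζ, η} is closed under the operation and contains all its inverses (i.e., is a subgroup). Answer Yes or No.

{ζ, η} contains the identity ζ.
Checking products: every product of two elements of {ζ, η} (read from the table) lies in {ζ, η}, so the set is closed.
In a finite group, a nonempty closed subset is a subgroup. So {ζ, η} ≤ Γ.

Yes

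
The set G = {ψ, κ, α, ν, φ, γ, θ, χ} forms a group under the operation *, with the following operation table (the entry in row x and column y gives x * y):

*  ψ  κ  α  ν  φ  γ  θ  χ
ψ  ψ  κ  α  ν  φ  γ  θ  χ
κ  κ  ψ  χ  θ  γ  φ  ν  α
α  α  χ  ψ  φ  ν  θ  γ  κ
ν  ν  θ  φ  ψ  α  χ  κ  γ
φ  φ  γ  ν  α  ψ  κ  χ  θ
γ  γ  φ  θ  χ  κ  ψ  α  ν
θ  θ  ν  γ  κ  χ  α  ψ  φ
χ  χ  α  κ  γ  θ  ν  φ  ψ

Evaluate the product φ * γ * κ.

ψ

φ * γ = κ
κ * κ = ψ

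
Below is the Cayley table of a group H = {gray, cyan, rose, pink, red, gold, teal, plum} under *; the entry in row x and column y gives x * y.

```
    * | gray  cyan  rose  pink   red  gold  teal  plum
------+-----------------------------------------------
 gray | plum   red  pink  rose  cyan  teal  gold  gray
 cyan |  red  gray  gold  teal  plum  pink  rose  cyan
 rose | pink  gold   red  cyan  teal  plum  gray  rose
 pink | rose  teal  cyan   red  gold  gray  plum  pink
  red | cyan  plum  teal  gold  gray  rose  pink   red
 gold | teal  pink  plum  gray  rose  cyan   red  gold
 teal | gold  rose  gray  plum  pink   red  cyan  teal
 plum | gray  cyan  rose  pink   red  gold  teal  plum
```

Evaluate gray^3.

gray^1 = gray
gray^2 = gray * gray = plum
gray^3 = plum * gray = gray

gray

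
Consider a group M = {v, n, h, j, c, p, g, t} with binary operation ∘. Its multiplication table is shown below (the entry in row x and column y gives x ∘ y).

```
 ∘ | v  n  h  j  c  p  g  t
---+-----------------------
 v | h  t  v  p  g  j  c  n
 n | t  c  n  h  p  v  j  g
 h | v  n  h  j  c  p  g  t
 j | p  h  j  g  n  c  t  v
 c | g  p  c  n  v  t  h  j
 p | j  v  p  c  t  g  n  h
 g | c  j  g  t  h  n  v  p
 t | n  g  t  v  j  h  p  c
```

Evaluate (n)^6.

g

n^1 = n
n^2 = n ∘ n = c
n^3 = c ∘ n = p
n^4 = p ∘ n = v
n^5 = v ∘ n = t
n^6 = t ∘ n = g
(Structurally, M here is isomorphic to the cyclic group Z_8.)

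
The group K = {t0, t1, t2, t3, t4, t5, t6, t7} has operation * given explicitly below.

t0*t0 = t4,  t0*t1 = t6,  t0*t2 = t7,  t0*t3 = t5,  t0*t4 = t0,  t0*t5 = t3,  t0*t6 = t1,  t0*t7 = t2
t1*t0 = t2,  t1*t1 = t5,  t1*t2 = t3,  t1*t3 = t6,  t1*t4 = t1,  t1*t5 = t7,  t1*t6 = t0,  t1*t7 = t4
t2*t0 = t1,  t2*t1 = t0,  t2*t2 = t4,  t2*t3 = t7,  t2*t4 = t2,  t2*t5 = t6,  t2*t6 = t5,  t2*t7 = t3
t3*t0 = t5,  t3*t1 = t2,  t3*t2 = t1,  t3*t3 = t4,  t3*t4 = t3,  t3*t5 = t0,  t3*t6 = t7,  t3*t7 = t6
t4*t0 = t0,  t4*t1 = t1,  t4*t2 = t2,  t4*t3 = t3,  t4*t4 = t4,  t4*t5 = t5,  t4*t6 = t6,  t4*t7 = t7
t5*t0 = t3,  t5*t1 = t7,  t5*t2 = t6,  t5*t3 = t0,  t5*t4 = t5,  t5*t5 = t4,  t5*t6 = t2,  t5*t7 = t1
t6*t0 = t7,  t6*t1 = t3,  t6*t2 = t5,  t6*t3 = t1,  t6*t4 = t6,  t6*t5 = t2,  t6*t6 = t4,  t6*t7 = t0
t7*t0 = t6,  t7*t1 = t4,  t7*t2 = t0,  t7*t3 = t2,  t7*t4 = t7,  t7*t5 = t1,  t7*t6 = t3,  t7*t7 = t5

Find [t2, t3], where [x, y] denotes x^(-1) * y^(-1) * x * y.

Identity is t4; from the table t2^(-1) = t2 and t3^(-1) = t3.
t2 * t3 = t7
t7 * t2 = t0
t0 * t3 = t5

t5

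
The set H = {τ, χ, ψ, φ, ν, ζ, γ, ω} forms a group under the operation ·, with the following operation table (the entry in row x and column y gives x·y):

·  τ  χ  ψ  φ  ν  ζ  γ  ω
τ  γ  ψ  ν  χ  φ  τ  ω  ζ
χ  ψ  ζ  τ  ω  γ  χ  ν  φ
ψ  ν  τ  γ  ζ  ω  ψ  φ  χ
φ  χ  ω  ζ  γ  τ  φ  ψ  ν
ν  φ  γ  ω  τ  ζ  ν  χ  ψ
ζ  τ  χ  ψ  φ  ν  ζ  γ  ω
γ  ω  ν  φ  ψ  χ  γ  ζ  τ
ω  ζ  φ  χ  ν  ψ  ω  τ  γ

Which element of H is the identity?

The identity e satisfies e·x = x for all x, so its row in the table reproduces the column headers.
Row ζ reads: τ, χ, ψ, φ, ν, ζ, γ, ω — exactly the header order. So ζ is the identity.

ζ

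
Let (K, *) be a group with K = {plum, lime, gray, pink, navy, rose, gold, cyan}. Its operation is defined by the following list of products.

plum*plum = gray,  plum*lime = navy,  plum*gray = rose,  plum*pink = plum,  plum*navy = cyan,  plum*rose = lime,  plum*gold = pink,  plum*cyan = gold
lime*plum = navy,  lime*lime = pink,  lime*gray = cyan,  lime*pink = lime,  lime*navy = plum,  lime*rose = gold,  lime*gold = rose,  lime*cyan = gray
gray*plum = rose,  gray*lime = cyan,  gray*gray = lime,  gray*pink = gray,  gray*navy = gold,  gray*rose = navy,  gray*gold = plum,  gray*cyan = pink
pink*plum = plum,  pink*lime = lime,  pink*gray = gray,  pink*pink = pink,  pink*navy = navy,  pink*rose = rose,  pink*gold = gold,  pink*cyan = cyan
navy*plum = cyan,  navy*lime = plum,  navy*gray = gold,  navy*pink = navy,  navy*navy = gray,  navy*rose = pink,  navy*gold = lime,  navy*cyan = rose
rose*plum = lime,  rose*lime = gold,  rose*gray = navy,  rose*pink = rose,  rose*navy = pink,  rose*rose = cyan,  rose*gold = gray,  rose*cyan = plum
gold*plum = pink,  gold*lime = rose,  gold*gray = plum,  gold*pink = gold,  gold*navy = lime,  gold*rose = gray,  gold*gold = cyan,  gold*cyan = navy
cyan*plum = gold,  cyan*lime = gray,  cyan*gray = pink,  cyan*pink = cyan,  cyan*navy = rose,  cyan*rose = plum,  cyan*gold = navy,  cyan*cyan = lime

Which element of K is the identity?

The identity e satisfies e*x = x for all x, so its row in the table reproduces the column headers.
Row pink reads: plum, lime, gray, pink, navy, rose, gold, cyan — exactly the header order. So pink is the identity.
(Structurally, K here is isomorphic to the cyclic group Z_8.)

pink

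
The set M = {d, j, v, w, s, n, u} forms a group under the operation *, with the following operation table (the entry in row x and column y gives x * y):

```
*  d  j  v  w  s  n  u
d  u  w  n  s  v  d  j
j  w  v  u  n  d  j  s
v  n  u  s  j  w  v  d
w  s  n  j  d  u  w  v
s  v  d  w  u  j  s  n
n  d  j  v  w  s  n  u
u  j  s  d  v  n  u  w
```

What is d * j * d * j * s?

d * j = w
w * d = s
s * j = d
d * s = v

v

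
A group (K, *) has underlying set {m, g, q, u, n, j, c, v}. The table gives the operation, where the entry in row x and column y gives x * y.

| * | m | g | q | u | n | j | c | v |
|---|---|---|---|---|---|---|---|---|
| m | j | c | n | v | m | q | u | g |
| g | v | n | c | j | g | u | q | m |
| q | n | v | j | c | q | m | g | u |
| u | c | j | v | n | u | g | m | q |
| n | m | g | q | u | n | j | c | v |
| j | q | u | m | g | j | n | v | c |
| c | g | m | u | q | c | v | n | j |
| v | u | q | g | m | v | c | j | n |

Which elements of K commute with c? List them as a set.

Compare row c with column c entry by entry.
j * c = v = c * j, so j commutes with c.
m * c = u but c * m = g, so m does not.
Collecting the elements that commute with c: C(c) = {c, j, n, v}.

{c, j, n, v}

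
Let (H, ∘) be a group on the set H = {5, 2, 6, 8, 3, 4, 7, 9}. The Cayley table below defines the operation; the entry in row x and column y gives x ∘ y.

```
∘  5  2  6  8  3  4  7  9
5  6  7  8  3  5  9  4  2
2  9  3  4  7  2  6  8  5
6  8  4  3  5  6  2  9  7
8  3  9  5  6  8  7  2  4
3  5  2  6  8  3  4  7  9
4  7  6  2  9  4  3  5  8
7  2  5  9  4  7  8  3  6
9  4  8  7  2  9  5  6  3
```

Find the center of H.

{3, 6}

An element z is central iff its row equals its column in the table.
For 9: 9 ∘ 8 = 2 ≠ 4 = 8 ∘ 9, so 9 ∉ Z.
Checking each element this way leaves Z(H) = {3, 6}.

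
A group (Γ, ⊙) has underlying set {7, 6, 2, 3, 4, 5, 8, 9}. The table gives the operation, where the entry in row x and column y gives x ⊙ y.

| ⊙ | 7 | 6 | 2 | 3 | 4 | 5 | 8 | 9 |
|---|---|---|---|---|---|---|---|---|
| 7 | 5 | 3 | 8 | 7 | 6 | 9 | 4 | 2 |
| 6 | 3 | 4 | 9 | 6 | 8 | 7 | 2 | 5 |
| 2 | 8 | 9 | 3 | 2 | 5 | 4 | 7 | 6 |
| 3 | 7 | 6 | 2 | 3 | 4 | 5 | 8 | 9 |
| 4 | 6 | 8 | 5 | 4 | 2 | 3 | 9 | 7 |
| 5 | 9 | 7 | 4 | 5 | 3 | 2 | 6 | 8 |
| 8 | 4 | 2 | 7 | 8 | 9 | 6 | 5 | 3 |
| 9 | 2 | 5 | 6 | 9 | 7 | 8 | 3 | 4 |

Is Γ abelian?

Check whether the table is symmetric across its main diagonal.
Every entry (row x, col y) equals the entry (row y, col x), so Γ is abelian.

Yes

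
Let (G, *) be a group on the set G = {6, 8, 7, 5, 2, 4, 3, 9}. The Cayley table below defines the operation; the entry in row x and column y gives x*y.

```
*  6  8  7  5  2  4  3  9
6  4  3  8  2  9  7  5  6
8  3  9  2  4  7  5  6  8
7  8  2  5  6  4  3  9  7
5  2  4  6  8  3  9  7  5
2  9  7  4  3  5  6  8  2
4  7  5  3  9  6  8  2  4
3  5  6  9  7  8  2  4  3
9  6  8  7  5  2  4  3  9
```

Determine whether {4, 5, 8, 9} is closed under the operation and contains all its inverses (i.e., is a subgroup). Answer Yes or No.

{4, 5, 8, 9} contains the identity 9.
Checking products: every product of two elements of {4, 5, 8, 9} (read from the table) lies in {4, 5, 8, 9}, so the set is closed.
In a finite group, a nonempty closed subset is a subgroup. So {4, 5, 8, 9} ≤ G.

Yes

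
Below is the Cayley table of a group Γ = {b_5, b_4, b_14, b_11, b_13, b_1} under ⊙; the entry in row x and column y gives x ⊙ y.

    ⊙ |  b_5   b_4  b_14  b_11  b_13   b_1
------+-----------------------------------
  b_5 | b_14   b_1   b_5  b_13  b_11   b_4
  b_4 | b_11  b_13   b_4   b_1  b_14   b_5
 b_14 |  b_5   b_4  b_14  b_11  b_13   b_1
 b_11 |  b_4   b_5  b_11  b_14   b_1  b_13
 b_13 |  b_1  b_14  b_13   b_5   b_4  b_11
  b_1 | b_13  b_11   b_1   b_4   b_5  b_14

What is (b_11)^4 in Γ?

b_14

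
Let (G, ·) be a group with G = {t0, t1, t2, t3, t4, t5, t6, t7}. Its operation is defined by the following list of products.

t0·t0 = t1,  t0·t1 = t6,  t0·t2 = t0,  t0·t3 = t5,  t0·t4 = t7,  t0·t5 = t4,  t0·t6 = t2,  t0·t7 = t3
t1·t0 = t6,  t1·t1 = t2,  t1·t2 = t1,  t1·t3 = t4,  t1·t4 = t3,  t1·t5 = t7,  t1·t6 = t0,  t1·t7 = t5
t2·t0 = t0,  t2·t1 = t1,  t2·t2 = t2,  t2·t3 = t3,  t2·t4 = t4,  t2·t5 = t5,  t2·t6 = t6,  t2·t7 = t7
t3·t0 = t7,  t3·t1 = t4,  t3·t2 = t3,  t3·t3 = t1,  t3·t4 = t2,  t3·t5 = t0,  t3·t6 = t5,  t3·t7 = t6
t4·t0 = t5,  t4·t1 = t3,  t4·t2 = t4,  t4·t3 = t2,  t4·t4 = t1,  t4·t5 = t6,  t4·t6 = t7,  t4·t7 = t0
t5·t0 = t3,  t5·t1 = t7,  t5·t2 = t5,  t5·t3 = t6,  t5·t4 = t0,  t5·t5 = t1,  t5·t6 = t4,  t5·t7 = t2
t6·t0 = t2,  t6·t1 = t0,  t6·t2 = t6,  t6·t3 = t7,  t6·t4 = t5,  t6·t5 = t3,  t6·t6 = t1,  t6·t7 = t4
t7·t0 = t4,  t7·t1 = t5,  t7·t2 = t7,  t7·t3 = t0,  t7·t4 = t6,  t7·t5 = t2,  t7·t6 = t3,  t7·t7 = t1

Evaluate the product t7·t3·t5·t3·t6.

t6

t7·t3 = t0
t0·t5 = t4
t4·t3 = t2
t2·t6 = t6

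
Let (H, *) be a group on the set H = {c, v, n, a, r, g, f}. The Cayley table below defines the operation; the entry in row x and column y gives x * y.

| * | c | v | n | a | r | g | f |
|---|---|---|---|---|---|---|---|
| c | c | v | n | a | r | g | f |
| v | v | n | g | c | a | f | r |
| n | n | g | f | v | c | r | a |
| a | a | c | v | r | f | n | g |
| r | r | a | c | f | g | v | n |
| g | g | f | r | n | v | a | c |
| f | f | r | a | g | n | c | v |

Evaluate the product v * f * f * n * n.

v * f = r
r * f = n
n * n = f
f * n = a

a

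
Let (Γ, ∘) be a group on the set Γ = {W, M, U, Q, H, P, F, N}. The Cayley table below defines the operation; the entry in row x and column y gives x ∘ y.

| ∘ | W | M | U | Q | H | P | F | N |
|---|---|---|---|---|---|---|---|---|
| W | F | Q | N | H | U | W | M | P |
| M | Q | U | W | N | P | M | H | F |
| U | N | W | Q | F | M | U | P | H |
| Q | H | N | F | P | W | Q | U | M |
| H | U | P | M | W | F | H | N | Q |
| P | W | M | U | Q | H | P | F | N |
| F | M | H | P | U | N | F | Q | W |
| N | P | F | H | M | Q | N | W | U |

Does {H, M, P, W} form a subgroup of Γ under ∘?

H ∘ H = F, which is not in {H, M, P, W}.
The subset is not closed under ∘, so it is not a subgroup.
(Structurally, Γ here is isomorphic to the cyclic group Z_8.)

No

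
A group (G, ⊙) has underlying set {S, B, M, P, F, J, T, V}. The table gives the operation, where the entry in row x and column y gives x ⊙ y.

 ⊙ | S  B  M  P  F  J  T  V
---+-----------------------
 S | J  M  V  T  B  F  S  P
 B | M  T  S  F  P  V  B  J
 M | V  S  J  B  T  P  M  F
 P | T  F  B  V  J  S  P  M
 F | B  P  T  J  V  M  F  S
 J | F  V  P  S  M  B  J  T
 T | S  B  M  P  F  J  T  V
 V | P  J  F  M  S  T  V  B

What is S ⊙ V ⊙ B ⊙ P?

S ⊙ V = P
P ⊙ B = F
F ⊙ P = J

J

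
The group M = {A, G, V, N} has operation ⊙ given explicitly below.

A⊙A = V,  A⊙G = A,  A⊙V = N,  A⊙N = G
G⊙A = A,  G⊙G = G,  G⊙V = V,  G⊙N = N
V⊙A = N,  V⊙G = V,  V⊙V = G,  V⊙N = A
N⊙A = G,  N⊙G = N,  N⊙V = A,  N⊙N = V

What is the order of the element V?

2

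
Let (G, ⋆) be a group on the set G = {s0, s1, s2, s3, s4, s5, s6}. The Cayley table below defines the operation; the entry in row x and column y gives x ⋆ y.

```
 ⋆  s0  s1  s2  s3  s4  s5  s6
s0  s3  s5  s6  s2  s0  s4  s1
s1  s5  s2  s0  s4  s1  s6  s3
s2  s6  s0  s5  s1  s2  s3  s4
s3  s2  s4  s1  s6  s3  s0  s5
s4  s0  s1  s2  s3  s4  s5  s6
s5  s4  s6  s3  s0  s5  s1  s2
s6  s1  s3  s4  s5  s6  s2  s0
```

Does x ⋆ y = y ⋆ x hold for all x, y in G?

Yes

Check whether the table is symmetric across its main diagonal.
Every entry (row x, col y) equals the entry (row y, col x), so G is abelian.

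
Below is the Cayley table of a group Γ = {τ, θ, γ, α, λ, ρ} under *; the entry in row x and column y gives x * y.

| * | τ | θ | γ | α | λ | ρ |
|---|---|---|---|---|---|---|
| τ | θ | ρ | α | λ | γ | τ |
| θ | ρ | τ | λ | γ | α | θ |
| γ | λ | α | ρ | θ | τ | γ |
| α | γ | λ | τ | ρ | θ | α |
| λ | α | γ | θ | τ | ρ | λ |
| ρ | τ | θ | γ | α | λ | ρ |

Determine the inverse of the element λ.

λ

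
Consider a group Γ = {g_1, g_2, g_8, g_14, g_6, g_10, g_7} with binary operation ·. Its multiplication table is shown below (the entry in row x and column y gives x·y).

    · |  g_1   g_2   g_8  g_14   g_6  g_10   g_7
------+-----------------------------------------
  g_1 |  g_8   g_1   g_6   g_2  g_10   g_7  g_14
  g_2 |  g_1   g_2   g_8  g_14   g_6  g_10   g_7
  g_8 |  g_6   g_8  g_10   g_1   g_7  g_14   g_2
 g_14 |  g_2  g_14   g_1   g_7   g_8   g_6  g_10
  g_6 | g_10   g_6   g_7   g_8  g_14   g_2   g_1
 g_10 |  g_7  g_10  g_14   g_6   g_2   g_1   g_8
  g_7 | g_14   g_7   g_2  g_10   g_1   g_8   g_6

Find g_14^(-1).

g_1

First locate the identity: row g_2 matches the header, so g_2 is the identity.
Scan row g_14 for g_2: g_14·g_1 = g_2. Hence g_14^(-1) = g_1.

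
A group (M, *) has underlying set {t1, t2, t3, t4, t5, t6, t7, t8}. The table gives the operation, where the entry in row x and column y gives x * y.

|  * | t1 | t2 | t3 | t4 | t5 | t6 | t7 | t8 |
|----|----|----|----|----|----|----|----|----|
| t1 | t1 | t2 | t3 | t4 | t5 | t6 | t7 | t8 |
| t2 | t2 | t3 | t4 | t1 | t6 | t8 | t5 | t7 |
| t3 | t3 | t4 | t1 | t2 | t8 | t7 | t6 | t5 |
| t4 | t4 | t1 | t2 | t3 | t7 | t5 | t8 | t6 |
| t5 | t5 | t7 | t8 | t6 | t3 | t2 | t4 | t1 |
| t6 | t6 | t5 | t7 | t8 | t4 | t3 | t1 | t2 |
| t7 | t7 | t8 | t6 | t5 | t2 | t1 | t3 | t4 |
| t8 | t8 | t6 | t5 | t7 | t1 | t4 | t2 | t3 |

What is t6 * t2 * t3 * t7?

t2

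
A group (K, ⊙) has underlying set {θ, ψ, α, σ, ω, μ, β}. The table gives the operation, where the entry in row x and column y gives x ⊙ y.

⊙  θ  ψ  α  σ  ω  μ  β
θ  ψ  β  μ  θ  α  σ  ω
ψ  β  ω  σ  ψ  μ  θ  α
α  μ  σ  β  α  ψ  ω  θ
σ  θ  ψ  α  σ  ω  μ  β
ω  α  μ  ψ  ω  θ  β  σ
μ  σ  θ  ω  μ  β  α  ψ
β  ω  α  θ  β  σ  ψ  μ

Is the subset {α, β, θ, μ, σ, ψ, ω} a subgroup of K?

Yes

{α, β, θ, μ, σ, ψ, ω} contains the identity σ.
Checking products: every product of two elements of {α, β, θ, μ, σ, ψ, ω} (read from the table) lies in {α, β, θ, μ, σ, ψ, ω}, so the set is closed.
In a finite group, a nonempty closed subset is a subgroup. So {α, β, θ, μ, σ, ψ, ω} ≤ K.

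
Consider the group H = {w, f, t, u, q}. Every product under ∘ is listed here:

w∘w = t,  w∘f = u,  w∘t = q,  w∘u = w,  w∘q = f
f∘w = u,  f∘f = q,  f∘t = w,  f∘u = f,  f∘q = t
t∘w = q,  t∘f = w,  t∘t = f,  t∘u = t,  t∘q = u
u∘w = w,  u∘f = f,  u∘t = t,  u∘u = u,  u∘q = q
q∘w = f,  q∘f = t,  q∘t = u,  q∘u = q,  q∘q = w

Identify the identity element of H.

The identity e satisfies e ∘ x = x for all x, so its row in the table reproduces the column headers.
Row u reads: w, f, t, u, q — exactly the header order. So u is the identity.
(Structurally, H here is isomorphic to the cyclic group Z_5.)

u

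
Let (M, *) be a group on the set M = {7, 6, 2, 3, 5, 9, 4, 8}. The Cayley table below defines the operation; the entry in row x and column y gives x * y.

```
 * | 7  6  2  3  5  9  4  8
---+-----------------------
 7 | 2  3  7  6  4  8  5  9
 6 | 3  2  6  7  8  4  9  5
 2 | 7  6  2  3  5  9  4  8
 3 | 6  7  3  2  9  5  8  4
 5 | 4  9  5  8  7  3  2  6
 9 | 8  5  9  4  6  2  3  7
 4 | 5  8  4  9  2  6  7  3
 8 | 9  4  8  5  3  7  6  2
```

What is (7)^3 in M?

7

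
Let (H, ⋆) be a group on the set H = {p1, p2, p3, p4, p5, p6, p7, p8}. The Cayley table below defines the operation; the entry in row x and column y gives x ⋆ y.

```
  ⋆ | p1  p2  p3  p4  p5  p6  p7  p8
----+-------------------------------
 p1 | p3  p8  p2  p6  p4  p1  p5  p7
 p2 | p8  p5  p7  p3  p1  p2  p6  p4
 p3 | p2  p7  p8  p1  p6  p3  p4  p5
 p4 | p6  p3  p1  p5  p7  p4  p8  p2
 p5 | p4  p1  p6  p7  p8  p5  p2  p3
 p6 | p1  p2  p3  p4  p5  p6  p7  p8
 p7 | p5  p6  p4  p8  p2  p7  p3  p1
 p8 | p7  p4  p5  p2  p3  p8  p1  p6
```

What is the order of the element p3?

The identity element is p6 (its row matches the header).
p3^1 = p3
p3^2 = p3 ⋆ p3 = p8
p3^3 = p8 ⋆ p3 = p5
p3^4 = p5 ⋆ p3 = p6
The first power of p3 equal to the identity is p3^4, so ord(p3) = 4.

4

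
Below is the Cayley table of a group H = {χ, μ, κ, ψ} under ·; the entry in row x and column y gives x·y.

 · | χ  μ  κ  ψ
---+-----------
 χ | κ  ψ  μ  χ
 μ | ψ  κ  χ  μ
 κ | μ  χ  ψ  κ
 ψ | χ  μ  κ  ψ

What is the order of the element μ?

The identity element is ψ (its row matches the header).
μ^1 = μ
μ^2 = μ·μ = κ
μ^3 = κ·μ = χ
μ^4 = χ·μ = ψ
The first power of μ equal to the identity is μ^4, so ord(μ) = 4.
(Structurally, H here is isomorphic to the cyclic group Z_4.)

4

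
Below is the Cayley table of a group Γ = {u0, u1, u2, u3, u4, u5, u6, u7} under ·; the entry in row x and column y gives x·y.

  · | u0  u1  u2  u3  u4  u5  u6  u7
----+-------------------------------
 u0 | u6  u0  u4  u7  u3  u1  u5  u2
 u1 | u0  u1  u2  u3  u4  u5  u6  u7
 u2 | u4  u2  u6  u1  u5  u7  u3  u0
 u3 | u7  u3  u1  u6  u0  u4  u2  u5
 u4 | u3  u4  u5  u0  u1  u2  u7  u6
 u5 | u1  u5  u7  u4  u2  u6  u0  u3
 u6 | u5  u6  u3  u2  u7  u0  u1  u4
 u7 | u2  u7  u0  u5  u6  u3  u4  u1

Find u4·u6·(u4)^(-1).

The identity is u1. In row u4, the entry u1 sits in column u4, so u4^(-1) = u4.
u4·u6 = u7
u7·u4 = u6
(Structurally, Γ here is isomorphic to Z_2 x Z_4.)

u6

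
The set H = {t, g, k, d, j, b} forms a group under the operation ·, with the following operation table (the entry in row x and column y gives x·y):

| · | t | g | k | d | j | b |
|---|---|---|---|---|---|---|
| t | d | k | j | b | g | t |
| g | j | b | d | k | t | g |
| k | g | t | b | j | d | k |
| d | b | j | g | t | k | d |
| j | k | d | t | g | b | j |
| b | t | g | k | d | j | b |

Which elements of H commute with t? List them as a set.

Compare row t with column t entry by entry.
d·t = b = t·d, so d commutes with t.
j·t = k but t·j = g, so j does not.
Collecting the elements that commute with t: C(t) = {b, d, t}.
(Structurally, H here is isomorphic to the symmetric group S_3.)

{b, d, t}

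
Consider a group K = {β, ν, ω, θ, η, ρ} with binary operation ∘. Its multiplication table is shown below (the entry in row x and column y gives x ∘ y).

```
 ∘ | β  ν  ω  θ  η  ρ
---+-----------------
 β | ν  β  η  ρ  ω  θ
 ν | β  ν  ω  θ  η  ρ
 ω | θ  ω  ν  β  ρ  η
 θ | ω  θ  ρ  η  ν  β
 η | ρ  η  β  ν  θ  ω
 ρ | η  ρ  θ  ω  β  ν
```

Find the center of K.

An element z is central iff its row equals its column in the table.
For ρ: ρ ∘ θ = ω ≠ β = θ ∘ ρ, so ρ ∉ Z.
Checking each element this way leaves Z(K) = {ν}.

{ν}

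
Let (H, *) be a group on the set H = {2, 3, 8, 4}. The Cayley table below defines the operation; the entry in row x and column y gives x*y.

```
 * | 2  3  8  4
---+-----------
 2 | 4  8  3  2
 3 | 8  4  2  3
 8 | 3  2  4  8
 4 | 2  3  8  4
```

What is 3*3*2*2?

3*3 = 4
4*2 = 2
2*2 = 4
(Structurally, H here is isomorphic to the Klein four-group V_4.)

4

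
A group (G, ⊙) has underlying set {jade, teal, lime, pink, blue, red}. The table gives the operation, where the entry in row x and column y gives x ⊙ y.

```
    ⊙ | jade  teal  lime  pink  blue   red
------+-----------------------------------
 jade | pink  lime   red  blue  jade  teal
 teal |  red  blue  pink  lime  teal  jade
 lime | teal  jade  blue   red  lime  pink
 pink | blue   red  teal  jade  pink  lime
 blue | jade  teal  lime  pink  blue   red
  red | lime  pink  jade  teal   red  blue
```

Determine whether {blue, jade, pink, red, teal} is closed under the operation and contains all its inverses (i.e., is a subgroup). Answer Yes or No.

pink ⊙ red = lime, which is not in {blue, jade, pink, red, teal}.
The subset is not closed under ⊙, so it is not a subgroup.

No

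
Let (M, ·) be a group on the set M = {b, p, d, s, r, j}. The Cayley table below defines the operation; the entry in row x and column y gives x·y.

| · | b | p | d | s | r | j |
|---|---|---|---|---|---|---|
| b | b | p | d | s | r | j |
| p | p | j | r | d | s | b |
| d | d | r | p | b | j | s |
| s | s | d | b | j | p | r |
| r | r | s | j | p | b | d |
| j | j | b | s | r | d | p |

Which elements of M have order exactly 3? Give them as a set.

{j, p}

Identity is b. Compute the order of each non-identity element by repeated multiplication:
  p: p → j → b  (order 3)
  d: d → p → r → j → s → b  (order 6)
  s: s → j → r → p → d → b  (order 6)
  r: r → b  (order 2)
  j: j → p → b  (order 3)
Elements of order 3: {j, p}.
(Structurally, M here is isomorphic to the cyclic group Z_6.)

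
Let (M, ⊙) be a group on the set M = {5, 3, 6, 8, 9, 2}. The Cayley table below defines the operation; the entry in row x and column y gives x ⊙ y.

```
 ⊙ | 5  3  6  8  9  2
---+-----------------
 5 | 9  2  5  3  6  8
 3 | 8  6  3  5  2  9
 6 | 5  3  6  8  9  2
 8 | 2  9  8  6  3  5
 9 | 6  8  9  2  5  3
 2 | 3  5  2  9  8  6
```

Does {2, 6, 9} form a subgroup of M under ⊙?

No

9 ⊙ 9 = 5, which is not in {2, 6, 9}.
The subset is not closed under ⊙, so it is not a subgroup.
(Structurally, M here is isomorphic to the symmetric group S_3.)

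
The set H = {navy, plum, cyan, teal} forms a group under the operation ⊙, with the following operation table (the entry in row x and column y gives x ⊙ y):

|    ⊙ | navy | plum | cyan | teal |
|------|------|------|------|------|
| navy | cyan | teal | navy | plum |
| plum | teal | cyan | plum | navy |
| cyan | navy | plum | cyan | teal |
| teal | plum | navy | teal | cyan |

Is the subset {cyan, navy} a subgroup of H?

{cyan, navy} contains the identity cyan.
Checking products: every product of two elements of {cyan, navy} (read from the table) lies in {cyan, navy}, so the set is closed.
In a finite group, a nonempty closed subset is a subgroup. So {cyan, navy} ≤ H.

Yes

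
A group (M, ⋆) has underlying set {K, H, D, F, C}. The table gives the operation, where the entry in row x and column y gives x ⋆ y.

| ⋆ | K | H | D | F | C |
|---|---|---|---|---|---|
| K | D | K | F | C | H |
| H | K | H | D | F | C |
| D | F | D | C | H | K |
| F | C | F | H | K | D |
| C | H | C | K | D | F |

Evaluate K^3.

F

K^1 = K
K^2 = K ⋆ K = D
K^3 = D ⋆ K = F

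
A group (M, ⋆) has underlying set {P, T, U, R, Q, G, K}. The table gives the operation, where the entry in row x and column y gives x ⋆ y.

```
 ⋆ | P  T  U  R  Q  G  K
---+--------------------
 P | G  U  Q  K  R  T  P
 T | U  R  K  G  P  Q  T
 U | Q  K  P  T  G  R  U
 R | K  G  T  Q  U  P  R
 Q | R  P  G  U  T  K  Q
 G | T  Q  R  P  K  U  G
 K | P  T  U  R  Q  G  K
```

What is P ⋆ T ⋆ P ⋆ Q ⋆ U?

K

P ⋆ T = U
U ⋆ P = Q
Q ⋆ Q = T
T ⋆ U = K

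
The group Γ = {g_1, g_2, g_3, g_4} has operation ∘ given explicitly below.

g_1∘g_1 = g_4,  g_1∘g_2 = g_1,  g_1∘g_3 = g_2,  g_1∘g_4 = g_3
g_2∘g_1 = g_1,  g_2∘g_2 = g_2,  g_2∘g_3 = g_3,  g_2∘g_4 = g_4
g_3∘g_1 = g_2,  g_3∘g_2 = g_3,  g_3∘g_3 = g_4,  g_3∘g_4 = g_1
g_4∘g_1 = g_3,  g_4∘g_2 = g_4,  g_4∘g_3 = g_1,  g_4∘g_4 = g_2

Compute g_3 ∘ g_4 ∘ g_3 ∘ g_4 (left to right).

g_3 ∘ g_4 = g_1
g_1 ∘ g_3 = g_2
g_2 ∘ g_4 = g_4
(Structurally, Γ here is isomorphic to the cyclic group Z_4.)

g_4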